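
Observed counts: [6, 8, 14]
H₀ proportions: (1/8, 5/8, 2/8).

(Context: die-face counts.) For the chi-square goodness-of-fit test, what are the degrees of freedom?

df = k − 1 = 3 − 1 = 2

degrees of freedom = 2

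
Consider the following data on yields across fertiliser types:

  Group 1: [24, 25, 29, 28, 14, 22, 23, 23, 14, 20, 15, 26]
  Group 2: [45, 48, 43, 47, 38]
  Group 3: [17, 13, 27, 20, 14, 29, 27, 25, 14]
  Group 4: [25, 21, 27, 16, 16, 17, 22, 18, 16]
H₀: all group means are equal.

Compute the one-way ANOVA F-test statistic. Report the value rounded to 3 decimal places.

Group means [21.92, 44.20, 20.67, 19.78], grand mean 24.229
SSB = Σnᵢ(x̄ᵢ−x̄)² = 2350.899; SSW = ΣΣ(x−x̄ᵢ)² = 829.272
MSB = 2350.899/3 = 783.6331; MSW = 829.272/31 = 26.7507
F = MSB/MSW = 29.2939
df = (3, 31)

test statistic = 29.294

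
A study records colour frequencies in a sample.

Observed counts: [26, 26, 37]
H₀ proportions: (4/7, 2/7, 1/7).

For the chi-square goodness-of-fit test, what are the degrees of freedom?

degrees of freedom = 2

df = k − 1 = 3 − 1 = 2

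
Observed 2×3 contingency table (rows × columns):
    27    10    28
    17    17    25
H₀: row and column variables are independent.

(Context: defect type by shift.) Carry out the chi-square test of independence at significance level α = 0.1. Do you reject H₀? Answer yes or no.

Row totals [65, 59], col totals [44, 27, 53], n=124
χ² = (27−23.06)²/23.06 + (10−14.15)²/14.15 + (28−27.78)²/27.78 + (17−20.94)²/20.94 + (17−12.85)²/12.85 + (25−25.22)²/25.22 = 3.9763
df = 2
p-value (upper-tail) = 0.13695
At α=0.1: p ≥ α → fail to reject H₀

reject H₀: no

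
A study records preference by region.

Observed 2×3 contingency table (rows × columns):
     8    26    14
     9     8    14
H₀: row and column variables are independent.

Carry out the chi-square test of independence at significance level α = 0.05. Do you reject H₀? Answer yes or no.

reject H₀: yes

Row totals [48, 31], col totals [17, 34, 28], n=79
χ² = (8−10.33)²/10.33 + (26−20.66)²/20.66 + (14−17.01)²/17.01 + (9−6.67)²/6.67 + (8−13.34)²/13.34 + (14−10.99)²/10.99 = 6.2179
df = 2
p-value (upper-tail) = 0.04465
At α=0.05: p < α → reject H₀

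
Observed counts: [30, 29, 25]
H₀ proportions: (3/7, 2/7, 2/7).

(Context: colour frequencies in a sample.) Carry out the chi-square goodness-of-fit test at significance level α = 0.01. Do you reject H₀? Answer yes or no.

n = 84; E_i = n·p_i = [36.00, 24.00, 24.00]
χ² = (30−36.00)²/36.00 + (29−24.00)²/24.00 + (25−24.00)²/24.00 = 2.0833
df = 2
p-value (upper-tail) = 0.35287
At α=0.01: p ≥ α → fail to reject H₀

reject H₀: no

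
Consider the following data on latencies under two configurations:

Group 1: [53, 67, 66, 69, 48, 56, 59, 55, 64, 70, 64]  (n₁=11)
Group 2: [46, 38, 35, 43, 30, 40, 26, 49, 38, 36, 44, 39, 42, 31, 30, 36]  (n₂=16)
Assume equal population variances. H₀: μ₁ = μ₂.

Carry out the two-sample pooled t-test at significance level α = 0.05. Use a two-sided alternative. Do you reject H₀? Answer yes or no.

x̄₁=61.000, s₁=7.225, n₁=11
x̄₂=37.688, s₂=6.343, n₂=16
s_p² = [10·7.225² + 15·6.343²]/25 = 45.0175
SE = √(s_p²·(1/11+1/16)) = 2.6279
t = (61.000−37.688)/2.6279 = 8.8710
df = 25
p-value (two-sided) = 0.00000
At α=0.05: p < α → reject H₀

reject H₀: yes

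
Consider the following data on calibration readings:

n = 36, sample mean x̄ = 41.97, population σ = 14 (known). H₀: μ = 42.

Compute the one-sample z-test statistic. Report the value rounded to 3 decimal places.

SE = σ/√n = 14/√36 = 2.3333
z = (x̄−μ₀)/SE = (41.97−42)/2.3333 = -0.0129

test statistic = -0.013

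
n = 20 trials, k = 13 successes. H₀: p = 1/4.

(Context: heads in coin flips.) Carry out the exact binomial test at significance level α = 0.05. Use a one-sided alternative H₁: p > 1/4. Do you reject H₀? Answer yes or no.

Exact binomial: n=20, k=13, p₀=1/4=0.2500
P(X≥13) from Σ C(n,i)·p₀^i·(1−p₀)^(n−i)
p-value (one-sided, H₁ greater) = 0.00018
At α=0.05: p < α → reject H₀

reject H₀: yes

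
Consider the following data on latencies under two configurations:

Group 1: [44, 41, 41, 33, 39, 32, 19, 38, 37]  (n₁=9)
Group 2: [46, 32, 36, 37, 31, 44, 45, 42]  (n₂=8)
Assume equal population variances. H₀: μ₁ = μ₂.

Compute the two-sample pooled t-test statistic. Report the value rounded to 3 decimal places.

test statistic = -0.950

x̄₁=36.000, s₁=7.433, n₁=9
x̄₂=39.125, s₂=5.915, n₂=8
s_p² = [8·7.433² + 7·5.915²]/15 = 45.7917
SE = √(s_p²·(1/9+1/8)) = 3.2881
t = (36.000−39.125)/3.2881 = -0.9504
df = 15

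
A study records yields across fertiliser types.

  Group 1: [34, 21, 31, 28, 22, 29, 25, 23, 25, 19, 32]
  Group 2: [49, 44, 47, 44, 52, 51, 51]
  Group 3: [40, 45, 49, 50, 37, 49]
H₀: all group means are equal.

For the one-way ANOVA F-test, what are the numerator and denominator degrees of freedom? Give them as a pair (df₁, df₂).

k = 3 groups, N = 24 total
df = (k−1, N−k) = (3−1, 24−3) = (2, 21)

degrees of freedom = [2, 21]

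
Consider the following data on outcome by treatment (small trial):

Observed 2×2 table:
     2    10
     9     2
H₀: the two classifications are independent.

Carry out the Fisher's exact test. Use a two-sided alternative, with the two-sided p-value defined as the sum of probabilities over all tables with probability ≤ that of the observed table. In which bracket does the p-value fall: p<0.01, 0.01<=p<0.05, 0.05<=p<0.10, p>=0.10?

Margins: r₁=12, r₂=11, c₁=11, c₂=12, n=23
p_obs = C(12,2)·C(11,9)/C(23,11); sum pmf over tables with pmf ≤ p_obs
p-value (two-sided) = 0.00333
→ bracket: p<0.01

p-value bracket: p<0.01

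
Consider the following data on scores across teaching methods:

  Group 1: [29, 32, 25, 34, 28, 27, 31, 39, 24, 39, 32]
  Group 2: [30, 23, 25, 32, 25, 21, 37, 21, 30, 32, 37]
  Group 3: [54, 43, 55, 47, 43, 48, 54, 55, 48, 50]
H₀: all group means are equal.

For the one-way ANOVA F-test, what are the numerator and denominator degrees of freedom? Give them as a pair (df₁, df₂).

k = 3 groups, N = 32 total
df = (k−1, N−k) = (3−1, 32−3) = (2, 29)

degrees of freedom = [2, 29]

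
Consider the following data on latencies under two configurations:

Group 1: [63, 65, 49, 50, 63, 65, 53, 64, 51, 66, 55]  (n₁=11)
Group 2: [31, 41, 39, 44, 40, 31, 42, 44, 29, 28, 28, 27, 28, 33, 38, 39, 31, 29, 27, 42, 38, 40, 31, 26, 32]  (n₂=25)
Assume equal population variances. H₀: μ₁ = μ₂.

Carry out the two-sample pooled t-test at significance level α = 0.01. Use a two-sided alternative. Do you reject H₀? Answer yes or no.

reject H₀: yes

x̄₁=58.545, s₁=6.876, n₁=11
x̄₂=34.320, s₂=6.088, n₂=25
s_p² = [10·6.876² + 24·6.088²]/34 = 40.0637
SE = √(s_p²·(1/11+1/25)) = 2.2901
t = (58.545−34.320)/2.2901 = 10.5782
df = 34
p-value (two-sided) = 0.00000
At α=0.01: p < α → reject H₀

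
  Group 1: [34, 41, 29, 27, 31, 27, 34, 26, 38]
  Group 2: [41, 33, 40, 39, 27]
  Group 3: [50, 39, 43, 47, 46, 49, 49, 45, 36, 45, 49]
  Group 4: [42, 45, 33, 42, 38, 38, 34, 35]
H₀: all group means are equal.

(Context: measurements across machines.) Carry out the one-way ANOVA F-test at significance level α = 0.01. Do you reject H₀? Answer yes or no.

reject H₀: yes

Group means [31.89, 36.00, 45.27, 38.38], grand mean 38.545
SSB = Σnᵢ(x̄ᵢ−x̄)² = 929.236; SSW = ΣΣ(x−x̄ᵢ)² = 688.946
MSB = 929.236/3 = 309.7454; MSW = 688.946/29 = 23.7567
F = MSB/MSW = 13.0382
df = (3, 29)
p-value (upper-tail) = 0.00001
At α=0.01: p < α → reject H₀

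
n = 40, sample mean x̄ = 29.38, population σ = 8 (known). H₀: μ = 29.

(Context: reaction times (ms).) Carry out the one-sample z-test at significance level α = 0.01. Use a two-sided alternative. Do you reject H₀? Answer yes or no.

SE = σ/√n = 8/√40 = 1.2649
z = (x̄−μ₀)/SE = (29.38−29)/1.2649 = 0.3004
p-value (two-sided) = 0.76386
At α=0.01: p ≥ α → fail to reject H₀

reject H₀: no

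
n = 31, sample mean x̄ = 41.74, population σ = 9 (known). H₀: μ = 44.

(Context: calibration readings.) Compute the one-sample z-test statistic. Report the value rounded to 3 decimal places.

SE = σ/√n = 9/√31 = 1.6164
z = (x̄−μ₀)/SE = (41.74−44)/1.6164 = -1.3981

test statistic = -1.398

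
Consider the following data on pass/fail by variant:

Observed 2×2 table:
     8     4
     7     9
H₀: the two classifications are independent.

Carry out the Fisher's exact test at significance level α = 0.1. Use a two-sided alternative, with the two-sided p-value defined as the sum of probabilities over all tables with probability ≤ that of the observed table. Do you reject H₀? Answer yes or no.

reject H₀: no

Margins: r₁=12, r₂=16, c₁=15, c₂=13, n=28
p_obs = C(12,8)·C(16,7)/C(28,15); sum pmf over tables with pmf ≤ p_obs
p-value (two-sided) = 0.27606
At α=0.1: p ≥ α → fail to reject H₀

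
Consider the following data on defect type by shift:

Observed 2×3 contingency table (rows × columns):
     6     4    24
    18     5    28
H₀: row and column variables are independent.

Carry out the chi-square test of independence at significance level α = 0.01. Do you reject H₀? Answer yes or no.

reject H₀: no

Row totals [34, 51], col totals [24, 9, 52], n=85
χ² = (6−9.60)²/9.60 + (4−3.60)²/3.60 + (24−20.80)²/20.80 + (18−14.40)²/14.40 + (5−5.40)²/5.40 + (28−31.20)²/31.20 = 3.1446
df = 2
p-value (upper-tail) = 0.20757
At α=0.01: p ≥ α → fail to reject H₀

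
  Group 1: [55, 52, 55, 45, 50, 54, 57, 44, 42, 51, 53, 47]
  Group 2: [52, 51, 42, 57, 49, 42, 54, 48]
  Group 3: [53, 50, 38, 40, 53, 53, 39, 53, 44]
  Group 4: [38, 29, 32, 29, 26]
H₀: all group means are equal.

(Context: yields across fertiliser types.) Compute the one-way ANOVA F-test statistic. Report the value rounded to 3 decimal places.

test statistic = 16.501

Group means [50.42, 49.38, 47.00, 30.80], grand mean 46.382
SSB = Σnᵢ(x̄ᵢ−x̄)² = 1484.438; SSW = ΣΣ(x−x̄ᵢ)² = 899.592
MSB = 1484.438/3 = 494.8126; MSW = 899.592/30 = 29.9864
F = MSB/MSW = 16.5012
df = (3, 30)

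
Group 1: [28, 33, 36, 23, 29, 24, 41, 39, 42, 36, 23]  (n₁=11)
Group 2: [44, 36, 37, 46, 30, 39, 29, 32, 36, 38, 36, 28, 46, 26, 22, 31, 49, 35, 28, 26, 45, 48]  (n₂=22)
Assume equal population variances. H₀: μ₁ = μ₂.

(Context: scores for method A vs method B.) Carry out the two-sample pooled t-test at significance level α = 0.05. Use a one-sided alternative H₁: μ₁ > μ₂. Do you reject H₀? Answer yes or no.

x̄₁=32.182, s₁=7.167, n₁=11
x̄₂=35.773, s₂=7.934, n₂=22
s_p² = [10·7.167² + 21·7.934²]/31 = 59.2097
SE = √(s_p²·(1/11+1/22)) = 2.8415
t = (32.182−35.773)/2.8415 = -1.2637
df = 31
p-value (one-sided, H₁ greater) = 0.89213
At α=0.05: p ≥ α → fail to reject H₀

reject H₀: no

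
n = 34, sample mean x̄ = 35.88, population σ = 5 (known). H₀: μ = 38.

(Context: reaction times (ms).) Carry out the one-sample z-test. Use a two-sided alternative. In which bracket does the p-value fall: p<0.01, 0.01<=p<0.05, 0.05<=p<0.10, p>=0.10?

p-value bracket: 0.01<=p<0.05

SE = σ/√n = 5/√34 = 0.8575
z = (x̄−μ₀)/SE = (35.88−38)/0.8575 = -2.4723
p-value (two-sided) = 0.01342
→ bracket: 0.01<=p<0.05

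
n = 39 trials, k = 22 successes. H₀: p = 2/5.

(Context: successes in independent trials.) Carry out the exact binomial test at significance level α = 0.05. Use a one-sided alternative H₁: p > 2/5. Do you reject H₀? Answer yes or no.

Exact binomial: n=39, k=22, p₀=2/5=0.4000
P(X≥22) from Σ C(n,i)·p₀^i·(1−p₀)^(n−i)
p-value (one-sided, H₁ greater) = 0.02803
At α=0.05: p < α → reject H₀

reject H₀: yes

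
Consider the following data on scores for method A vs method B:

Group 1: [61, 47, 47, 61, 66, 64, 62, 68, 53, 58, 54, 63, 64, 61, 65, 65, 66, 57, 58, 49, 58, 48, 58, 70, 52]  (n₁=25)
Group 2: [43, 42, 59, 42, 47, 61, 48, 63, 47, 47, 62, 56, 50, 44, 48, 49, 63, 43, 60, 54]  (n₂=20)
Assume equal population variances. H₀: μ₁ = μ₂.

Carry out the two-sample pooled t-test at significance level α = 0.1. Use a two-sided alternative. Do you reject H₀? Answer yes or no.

reject H₀: yes

x̄₁=59.000, s₁=6.727, n₁=25
x̄₂=51.400, s₂=7.591, n₂=20
s_p² = [24·6.727² + 19·7.591²]/43 = 50.7163
SE = √(s_p²·(1/25+1/20)) = 2.1365
t = (59.000−51.400)/2.1365 = 3.5573
df = 43
p-value (two-sided) = 0.00093
At α=0.1: p < α → reject H₀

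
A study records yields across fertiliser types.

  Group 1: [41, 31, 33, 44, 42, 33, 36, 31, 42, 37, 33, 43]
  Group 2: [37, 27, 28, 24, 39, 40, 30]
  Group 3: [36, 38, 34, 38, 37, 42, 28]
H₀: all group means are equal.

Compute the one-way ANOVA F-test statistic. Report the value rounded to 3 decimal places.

test statistic = 2.096

Group means [37.17, 32.14, 36.14], grand mean 35.538
SSB = Σnᵢ(x̄ᵢ−x̄)² = 115.081; SSW = ΣΣ(x−x̄ᵢ)² = 631.381
MSB = 115.081/2 = 57.5403; MSW = 631.381/23 = 27.4513
F = MSB/MSW = 2.0961
df = (2, 23)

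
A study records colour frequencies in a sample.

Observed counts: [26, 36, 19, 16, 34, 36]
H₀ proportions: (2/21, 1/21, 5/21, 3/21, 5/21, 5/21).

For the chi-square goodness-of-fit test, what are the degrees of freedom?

degrees of freedom = 5

df = k − 1 = 6 − 1 = 5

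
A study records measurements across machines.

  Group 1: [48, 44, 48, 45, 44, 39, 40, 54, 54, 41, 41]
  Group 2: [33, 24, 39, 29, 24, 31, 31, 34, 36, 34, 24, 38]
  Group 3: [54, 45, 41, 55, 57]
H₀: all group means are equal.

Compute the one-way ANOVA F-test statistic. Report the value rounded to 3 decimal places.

Group means [45.27, 31.42, 50.40], grand mean 40.250
SSB = Σnᵢ(x̄ᵢ−x̄)² = 1728.952; SSW = ΣΣ(x−x̄ᵢ)² = 778.298
MSB = 1728.952/2 = 864.4758; MSW = 778.298/25 = 31.1319
F = MSB/MSW = 27.7681
df = (2, 25)

test statistic = 27.768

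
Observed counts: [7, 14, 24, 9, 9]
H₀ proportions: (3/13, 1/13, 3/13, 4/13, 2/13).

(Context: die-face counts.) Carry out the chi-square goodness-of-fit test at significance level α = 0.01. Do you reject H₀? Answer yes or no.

reject H₀: yes

n = 63; E_i = n·p_i = [14.54, 4.85, 14.54, 19.38, 9.69]
χ² = (7−14.54)²/14.54 + (14−4.85)²/4.85 + (24−14.54)²/14.54 + (9−19.38)²/19.38 + (9−9.69)²/9.69 = 32.9696
df = 4
p-value (upper-tail) = 0.00000
At α=0.01: p < α → reject H₀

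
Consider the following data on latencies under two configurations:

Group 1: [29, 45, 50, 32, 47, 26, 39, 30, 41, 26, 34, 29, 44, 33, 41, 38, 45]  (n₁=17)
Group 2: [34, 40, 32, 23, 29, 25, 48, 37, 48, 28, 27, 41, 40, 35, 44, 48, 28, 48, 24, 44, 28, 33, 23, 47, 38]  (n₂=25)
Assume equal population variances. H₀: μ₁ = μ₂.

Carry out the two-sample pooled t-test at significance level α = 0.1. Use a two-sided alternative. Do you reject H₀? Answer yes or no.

x̄₁=37.000, s₁=7.714, n₁=17
x̄₂=35.680, s₂=8.755, n₂=25
s_p² = [16·7.714² + 24·8.755²]/40 = 69.7860
SE = √(s_p²·(1/17+1/25)) = 2.6261
t = (37.000−35.680)/2.6261 = 0.5026
df = 40
p-value (two-sided) = 0.61797
At α=0.1: p ≥ α → fail to reject H₀

reject H₀: no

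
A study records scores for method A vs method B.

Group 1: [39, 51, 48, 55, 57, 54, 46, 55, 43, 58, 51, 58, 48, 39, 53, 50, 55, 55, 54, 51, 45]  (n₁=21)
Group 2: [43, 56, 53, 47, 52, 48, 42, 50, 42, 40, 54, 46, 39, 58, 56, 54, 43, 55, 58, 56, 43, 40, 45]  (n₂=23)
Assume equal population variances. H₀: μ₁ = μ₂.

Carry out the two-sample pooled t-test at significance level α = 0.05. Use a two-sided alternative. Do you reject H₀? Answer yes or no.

x̄₁=50.714, s₁=5.702, n₁=21
x̄₂=48.696, s₂=6.456, n₂=23
s_p² = [20·5.702² + 22·6.456²]/42 = 37.3132
SE = √(s_p²·(1/21+1/23)) = 1.8437
t = (50.714−48.696)/1.8437 = 1.0949
df = 42
p-value (two-sided) = 0.27980
At α=0.05: p ≥ α → fail to reject H₀

reject H₀: no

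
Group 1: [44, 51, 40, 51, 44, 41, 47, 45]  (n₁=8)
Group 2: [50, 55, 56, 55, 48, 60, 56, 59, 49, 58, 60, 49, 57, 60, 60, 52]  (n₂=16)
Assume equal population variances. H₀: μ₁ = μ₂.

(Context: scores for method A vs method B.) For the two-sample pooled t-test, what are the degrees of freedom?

degrees of freedom = 22

df = n₁ + n₂ − 2 = 8 + 16 − 2 = 22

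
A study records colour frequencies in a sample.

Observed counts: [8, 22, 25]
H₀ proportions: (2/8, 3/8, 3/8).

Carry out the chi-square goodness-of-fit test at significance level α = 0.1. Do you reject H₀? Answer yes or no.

n = 55; E_i = n·p_i = [13.75, 20.62, 20.62]
χ² = (8−13.75)²/13.75 + (22−20.62)²/20.62 + (25−20.62)²/20.62 = 3.4242
df = 2
p-value (upper-tail) = 0.18048
At α=0.1: p ≥ α → fail to reject H₀

reject H₀: no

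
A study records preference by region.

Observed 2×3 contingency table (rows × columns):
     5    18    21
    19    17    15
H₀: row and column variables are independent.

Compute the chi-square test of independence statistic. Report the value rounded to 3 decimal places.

test statistic = 8.727

Row totals [44, 51], col totals [24, 35, 36], n=95
χ² = (5−11.12)²/11.12 + (18−16.21)²/16.21 + (21−16.67)²/16.67 + (19−12.88)²/12.88 + (17−18.79)²/18.79 + (15−19.33)²/19.33 = 8.7268
df = 2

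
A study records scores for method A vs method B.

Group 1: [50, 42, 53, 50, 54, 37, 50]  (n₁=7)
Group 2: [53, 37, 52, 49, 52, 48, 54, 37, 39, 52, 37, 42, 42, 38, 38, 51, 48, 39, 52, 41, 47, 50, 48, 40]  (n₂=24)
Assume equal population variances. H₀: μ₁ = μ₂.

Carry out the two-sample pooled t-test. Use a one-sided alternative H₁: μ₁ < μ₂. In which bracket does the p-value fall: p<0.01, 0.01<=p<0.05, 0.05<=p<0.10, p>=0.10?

x̄₁=48.000, s₁=6.191, n₁=7
x̄₂=45.250, s₂=6.145, n₂=24
s_p² = [6·6.191² + 23·6.145²]/29 = 37.8793
SE = √(s_p²·(1/7+1/24)) = 2.6438
t = (48.000−45.250)/2.6438 = 1.0402
df = 29
p-value (one-sided, H₁ less) = 0.84657
→ bracket: p>=0.10

p-value bracket: p>=0.10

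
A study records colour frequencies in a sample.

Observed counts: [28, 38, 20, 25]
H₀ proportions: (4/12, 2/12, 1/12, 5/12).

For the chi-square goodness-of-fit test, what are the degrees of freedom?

degrees of freedom = 3

df = k − 1 = 4 − 1 = 3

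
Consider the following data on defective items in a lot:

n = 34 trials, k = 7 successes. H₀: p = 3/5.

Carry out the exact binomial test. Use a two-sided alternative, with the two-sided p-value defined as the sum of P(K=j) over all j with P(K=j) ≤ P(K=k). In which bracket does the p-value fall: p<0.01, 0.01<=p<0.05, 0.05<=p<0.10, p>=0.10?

Exact binomial: n=34, k=7, p₀=3/5=0.6000
P(X=j) = C(n,j)·p₀^j·(1−p₀)^(n−j); p = Σ P(X=j) over j with P(X=j) ≤ P(X=7)
p-value (two-sided) = 0.00000
→ bracket: p<0.01

p-value bracket: p<0.01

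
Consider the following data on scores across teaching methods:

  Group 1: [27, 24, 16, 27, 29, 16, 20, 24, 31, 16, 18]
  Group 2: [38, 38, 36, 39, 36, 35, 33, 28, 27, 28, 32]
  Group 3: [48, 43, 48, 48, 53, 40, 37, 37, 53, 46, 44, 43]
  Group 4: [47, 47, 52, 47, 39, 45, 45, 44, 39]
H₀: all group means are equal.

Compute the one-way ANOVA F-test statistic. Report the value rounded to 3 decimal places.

Group means [22.55, 33.64, 45.00, 45.00], grand mean 36.349
SSB = Σnᵢ(x̄ᵢ−x̄)² = 3748.495; SSW = ΣΣ(x−x̄ᵢ)² = 955.273
MSB = 3748.495/3 = 1249.4982; MSW = 955.273/39 = 24.4942
F = MSB/MSW = 51.0121
df = (3, 39)

test statistic = 51.012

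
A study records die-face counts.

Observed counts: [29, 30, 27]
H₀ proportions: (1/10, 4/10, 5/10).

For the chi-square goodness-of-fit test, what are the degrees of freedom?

df = k − 1 = 3 − 1 = 2

degrees of freedom = 2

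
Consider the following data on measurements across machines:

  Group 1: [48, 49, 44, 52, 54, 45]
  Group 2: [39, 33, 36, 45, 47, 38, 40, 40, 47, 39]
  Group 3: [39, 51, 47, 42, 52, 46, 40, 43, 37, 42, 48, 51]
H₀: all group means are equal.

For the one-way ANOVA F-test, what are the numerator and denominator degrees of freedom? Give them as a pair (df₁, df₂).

k = 3 groups, N = 28 total
df = (k−1, N−k) = (3−1, 28−3) = (2, 25)

degrees of freedom = [2, 25]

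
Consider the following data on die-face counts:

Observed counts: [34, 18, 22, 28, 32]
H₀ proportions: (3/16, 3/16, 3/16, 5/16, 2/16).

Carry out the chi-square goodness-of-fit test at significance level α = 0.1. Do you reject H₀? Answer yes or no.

n = 134; E_i = n·p_i = [25.12, 25.12, 25.12, 41.88, 16.75]
χ² = (34−25.12)²/25.12 + (18−25.12)²/25.12 + (22−25.12)²/25.12 + (28−41.88)²/41.88 + (32−16.75)²/16.75 = 24.0259
df = 4
p-value (upper-tail) = 0.00008
At α=0.1: p < α → reject H₀

reject H₀: yes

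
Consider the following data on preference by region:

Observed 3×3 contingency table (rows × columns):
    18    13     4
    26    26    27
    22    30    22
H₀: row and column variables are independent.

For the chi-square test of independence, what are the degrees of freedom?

degrees of freedom = 4

df = (r−1)(c−1) = (3−1)·(3−1) = 4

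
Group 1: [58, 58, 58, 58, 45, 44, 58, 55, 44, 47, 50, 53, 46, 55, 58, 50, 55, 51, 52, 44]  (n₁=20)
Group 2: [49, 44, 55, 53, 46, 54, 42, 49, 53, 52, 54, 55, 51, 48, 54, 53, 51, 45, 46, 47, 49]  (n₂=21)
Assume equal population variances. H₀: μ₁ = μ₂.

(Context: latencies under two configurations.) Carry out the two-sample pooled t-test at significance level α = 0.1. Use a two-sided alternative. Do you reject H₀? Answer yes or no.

x̄₁=51.950, s₁=5.404, n₁=20
x̄₂=50.000, s₂=3.899, n₂=21
s_p² = [19·5.404² + 20·3.899²]/39 = 22.0244
SE = √(s_p²·(1/20+1/21)) = 1.4663
t = (51.950−50.000)/1.4663 = 1.3299
df = 39
p-value (two-sided) = 0.19128
At α=0.1: p ≥ α → fail to reject H₀

reject H₀: no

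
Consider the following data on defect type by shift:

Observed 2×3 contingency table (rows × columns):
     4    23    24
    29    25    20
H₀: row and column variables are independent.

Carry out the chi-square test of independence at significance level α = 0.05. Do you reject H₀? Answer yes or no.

Row totals [51, 74], col totals [33, 48, 44], n=125
χ² = (4−13.46)²/13.46 + (23−19.58)²/19.58 + (24−17.95)²/17.95 + (29−19.54)²/19.54 + (25−28.42)²/28.42 + (20−26.05)²/26.05 = 15.6854
df = 2
p-value (upper-tail) = 0.00039
At α=0.05: p < α → reject H₀

reject H₀: yes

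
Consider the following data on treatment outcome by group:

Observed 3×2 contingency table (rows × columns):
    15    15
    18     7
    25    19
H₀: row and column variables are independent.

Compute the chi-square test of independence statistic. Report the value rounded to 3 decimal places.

Row totals [30, 25, 44], col totals [58, 41], n=99
χ² = (15−17.58)²/17.58 + (15−12.42)²/12.42 + (18−14.65)²/14.65 + (7−10.35)²/10.35 + (25−25.78)²/25.78 + (19−18.22)²/18.22 = 2.8222
df = 2

test statistic = 2.822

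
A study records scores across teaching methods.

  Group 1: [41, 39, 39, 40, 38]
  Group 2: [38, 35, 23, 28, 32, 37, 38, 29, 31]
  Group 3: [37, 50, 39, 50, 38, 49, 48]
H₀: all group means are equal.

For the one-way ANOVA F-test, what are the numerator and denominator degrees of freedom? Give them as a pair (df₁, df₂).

degrees of freedom = [2, 18]

k = 3 groups, N = 21 total
df = (k−1, N−k) = (3−1, 21−3) = (2, 18)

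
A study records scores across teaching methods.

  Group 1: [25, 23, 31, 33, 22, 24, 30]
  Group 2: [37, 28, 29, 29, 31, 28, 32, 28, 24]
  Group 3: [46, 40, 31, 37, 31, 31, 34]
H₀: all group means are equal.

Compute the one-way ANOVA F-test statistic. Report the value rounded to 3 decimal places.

test statistic = 7.054

Group means [26.86, 29.56, 35.71], grand mean 30.609
SSB = Σnᵢ(x̄ᵢ−x̄)² = 290.970; SSW = ΣΣ(x−x̄ᵢ)² = 412.508
MSB = 290.970/2 = 145.4852; MSW = 412.508/20 = 20.6254
F = MSB/MSW = 7.0537
df = (2, 20)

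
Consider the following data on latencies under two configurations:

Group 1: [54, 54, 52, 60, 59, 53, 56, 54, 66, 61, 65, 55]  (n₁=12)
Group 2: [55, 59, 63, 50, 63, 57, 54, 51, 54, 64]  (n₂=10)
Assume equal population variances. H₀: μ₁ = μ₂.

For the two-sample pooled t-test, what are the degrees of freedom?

degrees of freedom = 20

df = n₁ + n₂ − 2 = 12 + 10 − 2 = 20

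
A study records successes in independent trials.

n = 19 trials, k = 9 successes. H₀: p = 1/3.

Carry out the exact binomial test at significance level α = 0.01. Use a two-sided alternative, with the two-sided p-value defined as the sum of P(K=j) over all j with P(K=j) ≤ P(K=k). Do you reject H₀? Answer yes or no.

reject H₀: no

Exact binomial: n=19, k=9, p₀=1/3=0.3333
P(X=j) = C(n,j)·p₀^j·(1−p₀)^(n−j); p = Σ P(X=j) over j with P(X=j) ≤ P(X=9)
p-value (two-sided) = 0.22481
At α=0.01: p ≥ α → fail to reject H₀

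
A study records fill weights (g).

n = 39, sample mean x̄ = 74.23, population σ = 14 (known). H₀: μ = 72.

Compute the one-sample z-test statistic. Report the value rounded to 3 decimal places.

test statistic = 0.995

SE = σ/√n = 14/√39 = 2.2418
z = (x̄−μ₀)/SE = (74.23−72)/2.2418 = 0.9947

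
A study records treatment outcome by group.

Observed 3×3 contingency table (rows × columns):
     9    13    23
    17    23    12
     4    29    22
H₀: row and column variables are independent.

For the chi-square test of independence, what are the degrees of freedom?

df = (r−1)(c−1) = (3−1)·(3−1) = 4

degrees of freedom = 4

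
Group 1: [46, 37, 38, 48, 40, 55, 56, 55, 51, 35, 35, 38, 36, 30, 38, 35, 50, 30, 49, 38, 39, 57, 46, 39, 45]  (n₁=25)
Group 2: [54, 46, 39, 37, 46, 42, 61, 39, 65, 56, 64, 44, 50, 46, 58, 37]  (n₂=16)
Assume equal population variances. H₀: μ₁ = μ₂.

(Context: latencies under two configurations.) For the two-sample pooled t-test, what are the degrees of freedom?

degrees of freedom = 39

df = n₁ + n₂ − 2 = 25 + 16 − 2 = 39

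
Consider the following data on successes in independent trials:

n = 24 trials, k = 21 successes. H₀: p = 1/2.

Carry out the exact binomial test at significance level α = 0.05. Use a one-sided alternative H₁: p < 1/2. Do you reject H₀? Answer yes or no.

Exact binomial: n=24, k=21, p₀=1/2=0.5000
P(X≤21) from Σ C(n,i)·p₀^i·(1−p₀)^(n−i)
p-value (one-sided, H₁ less) = 0.99998
At α=0.05: p ≥ α → fail to reject H₀

reject H₀: no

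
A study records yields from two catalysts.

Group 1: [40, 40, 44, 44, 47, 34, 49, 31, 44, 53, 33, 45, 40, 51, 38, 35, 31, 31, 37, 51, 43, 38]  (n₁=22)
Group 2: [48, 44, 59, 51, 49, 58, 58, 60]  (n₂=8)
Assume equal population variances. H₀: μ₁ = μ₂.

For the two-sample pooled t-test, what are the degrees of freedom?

degrees of freedom = 28

df = n₁ + n₂ − 2 = 22 + 8 − 2 = 28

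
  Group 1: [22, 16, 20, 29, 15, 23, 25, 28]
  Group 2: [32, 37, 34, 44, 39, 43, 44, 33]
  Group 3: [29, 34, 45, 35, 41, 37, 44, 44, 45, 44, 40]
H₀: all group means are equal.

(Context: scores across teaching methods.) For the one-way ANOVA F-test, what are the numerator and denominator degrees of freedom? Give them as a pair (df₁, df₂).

k = 3 groups, N = 27 total
df = (k−1, N−k) = (3−1, 27−3) = (2, 24)

degrees of freedom = [2, 24]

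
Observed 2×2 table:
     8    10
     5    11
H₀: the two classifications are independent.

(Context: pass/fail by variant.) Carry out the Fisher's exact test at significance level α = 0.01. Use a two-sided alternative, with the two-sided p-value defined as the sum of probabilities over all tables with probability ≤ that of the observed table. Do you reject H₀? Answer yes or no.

Margins: r₁=18, r₂=16, c₁=13, c₂=21, n=34
p_obs = C(18,8)·C(16,5)/C(34,13); sum pmf over tables with pmf ≤ p_obs
p-value (two-sided) = 0.49652
At α=0.01: p ≥ α → fail to reject H₀

reject H₀: no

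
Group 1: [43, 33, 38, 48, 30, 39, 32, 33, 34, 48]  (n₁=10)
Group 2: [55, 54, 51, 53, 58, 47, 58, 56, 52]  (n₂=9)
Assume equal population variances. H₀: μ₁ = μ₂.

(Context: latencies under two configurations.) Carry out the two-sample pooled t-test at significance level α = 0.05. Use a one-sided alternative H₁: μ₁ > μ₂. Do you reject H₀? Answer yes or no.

reject H₀: no

x̄₁=37.800, s₁=6.596, n₁=10
x̄₂=53.778, s₂=3.528, n₂=9
s_p² = [9·6.596² + 8·3.528²]/17 = 28.8915
SE = √(s_p²·(1/10+1/9)) = 2.4697
t = (37.800−53.778)/2.4697 = -6.4696
df = 17
p-value (one-sided, H₁ greater) = 1.00000
At α=0.05: p ≥ α → fail to reject H₀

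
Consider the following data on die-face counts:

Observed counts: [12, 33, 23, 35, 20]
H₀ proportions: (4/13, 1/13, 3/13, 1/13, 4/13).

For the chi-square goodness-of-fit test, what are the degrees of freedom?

df = k − 1 = 5 − 1 = 4

degrees of freedom = 4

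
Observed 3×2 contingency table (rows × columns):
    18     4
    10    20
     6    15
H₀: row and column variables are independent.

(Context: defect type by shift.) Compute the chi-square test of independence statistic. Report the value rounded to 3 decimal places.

test statistic = 15.831

Row totals [22, 30, 21], col totals [34, 39], n=73
χ² = (18−10.25)²/10.25 + (4−11.75)²/11.75 + (10−13.97)²/13.97 + (20−16.03)²/16.03 + (6−9.78)²/9.78 + (15−11.22)²/11.22 = 15.8314
df = 2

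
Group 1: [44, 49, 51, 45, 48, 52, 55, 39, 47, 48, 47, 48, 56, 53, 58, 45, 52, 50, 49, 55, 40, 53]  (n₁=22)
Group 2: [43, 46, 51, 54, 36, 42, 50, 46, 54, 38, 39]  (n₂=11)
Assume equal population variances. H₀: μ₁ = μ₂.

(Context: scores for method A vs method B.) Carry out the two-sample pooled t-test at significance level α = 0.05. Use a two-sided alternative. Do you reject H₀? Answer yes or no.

x̄₁=49.273, s₁=4.901, n₁=22
x̄₂=45.364, s₂=6.345, n₂=11
s_p² = [21·4.901² + 10·6.345²]/31 = 29.2551
SE = √(s_p²·(1/22+1/11)) = 1.9973
t = (49.273−45.364)/1.9973 = 1.9572
df = 31
p-value (two-sided) = 0.05939
At α=0.05: p ≥ α → fail to reject H₀

reject H₀: no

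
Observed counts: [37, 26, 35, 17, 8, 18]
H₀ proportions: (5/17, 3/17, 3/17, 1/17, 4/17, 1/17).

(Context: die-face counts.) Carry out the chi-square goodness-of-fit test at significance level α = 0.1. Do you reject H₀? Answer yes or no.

reject H₀: yes

n = 141; E_i = n·p_i = [41.47, 24.88, 24.88, 8.29, 33.18, 8.29]
χ² = (37−41.47)²/41.47 + (26−24.88)²/24.88 + (35−24.88)²/24.88 + (17−8.29)²/8.29 + (8−33.18)²/33.18 + (18−8.29)²/8.29 = 44.2478
df = 5
p-value (upper-tail) = 0.00000
At α=0.1: p < α → reject H₀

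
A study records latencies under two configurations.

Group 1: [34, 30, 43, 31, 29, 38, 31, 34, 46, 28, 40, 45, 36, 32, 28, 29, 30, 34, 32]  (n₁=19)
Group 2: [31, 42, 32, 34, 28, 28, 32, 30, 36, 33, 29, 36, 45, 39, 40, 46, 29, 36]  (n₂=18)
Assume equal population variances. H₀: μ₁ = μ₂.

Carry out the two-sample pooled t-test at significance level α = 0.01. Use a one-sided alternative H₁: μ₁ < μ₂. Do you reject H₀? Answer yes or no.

x̄₁=34.211, s₁=5.682, n₁=19
x̄₂=34.778, s₂=5.673, n₂=18
s_p² = [18·5.682² + 17·5.673²]/35 = 32.2363
SE = √(s_p²·(1/19+1/18)) = 1.8675
t = (34.211−34.778)/1.8675 = -0.3037
df = 35
p-value (one-sided, H₁ less) = 0.38156
At α=0.01: p ≥ α → fail to reject H₀

reject H₀: no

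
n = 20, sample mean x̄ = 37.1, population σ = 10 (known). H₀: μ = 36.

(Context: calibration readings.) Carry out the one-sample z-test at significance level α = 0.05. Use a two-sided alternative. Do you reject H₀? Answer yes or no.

reject H₀: no

SE = σ/√n = 10/√20 = 2.2361
z = (x̄−μ₀)/SE = (37.1−36)/2.2361 = 0.4919
p-value (two-sided) = 0.62277
At α=0.05: p ≥ α → fail to reject H₀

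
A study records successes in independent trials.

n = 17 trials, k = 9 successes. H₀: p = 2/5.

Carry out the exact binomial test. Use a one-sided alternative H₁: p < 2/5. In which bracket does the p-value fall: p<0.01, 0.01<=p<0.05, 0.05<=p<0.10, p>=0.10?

p-value bracket: p>=0.10

Exact binomial: n=17, k=9, p₀=2/5=0.4000
P(X≤9) from Σ C(n,i)·p₀^i·(1−p₀)^(n−i)
p-value (one-sided, H₁ less) = 0.90810
→ bracket: p>=0.10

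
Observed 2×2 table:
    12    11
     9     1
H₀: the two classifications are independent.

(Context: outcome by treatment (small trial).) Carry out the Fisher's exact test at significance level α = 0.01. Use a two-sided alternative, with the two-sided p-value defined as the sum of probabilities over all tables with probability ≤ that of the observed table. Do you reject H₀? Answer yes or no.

reject H₀: no

Margins: r₁=23, r₂=10, c₁=21, c₂=12, n=33
p_obs = C(23,12)·C(10,9)/C(33,21); sum pmf over tables with pmf ≤ p_obs
p-value (two-sided) = 0.05447
At α=0.01: p ≥ α → fail to reject H₀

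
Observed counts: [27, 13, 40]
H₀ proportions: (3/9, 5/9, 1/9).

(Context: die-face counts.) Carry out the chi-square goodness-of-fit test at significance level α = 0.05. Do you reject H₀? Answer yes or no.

n = 80; E_i = n·p_i = [26.67, 44.44, 8.89]
χ² = (27−26.67)²/26.67 + (13−44.44)²/44.44 + (40−8.89)²/8.89 = 131.1400
df = 2
p-value (upper-tail) = 0.00000
At α=0.05: p < α → reject H₀

reject H₀: yes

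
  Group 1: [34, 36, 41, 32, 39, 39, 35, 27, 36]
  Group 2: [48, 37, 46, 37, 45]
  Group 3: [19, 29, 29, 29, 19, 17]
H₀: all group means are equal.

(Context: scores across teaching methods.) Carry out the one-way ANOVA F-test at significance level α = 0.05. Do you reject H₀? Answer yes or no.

reject H₀: yes

Group means [35.44, 42.60, 23.67], grand mean 33.700
SSB = Σnᵢ(x̄ᵢ−x̄)² = 1027.444; SSW = ΣΣ(x−x̄ᵢ)² = 424.756
MSB = 1027.444/2 = 513.7222; MSW = 424.756/17 = 24.9856
F = MSB/MSW = 20.5607
df = (2, 17)
p-value (upper-tail) = 0.00003
At α=0.05: p < α → reject H₀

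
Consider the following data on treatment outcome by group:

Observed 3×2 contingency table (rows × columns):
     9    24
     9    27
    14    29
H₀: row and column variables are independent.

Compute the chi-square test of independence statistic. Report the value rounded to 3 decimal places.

test statistic = 0.587

Row totals [33, 36, 43], col totals [32, 80], n=112
χ² = (9−9.43)²/9.43 + (24−23.57)²/23.57 + (9−10.29)²/10.29 + (27−25.71)²/25.71 + (14−12.29)²/12.29 + (29−30.71)²/30.71 = 0.5872
df = 2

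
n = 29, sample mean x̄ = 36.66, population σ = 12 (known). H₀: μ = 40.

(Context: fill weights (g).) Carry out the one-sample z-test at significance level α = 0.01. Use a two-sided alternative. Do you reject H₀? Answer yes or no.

reject H₀: no

SE = σ/√n = 12/√29 = 2.2283
z = (x̄−μ₀)/SE = (36.66−40)/2.2283 = -1.4989
p-value (two-sided) = 0.13391
At α=0.01: p ≥ α → fail to reject H₀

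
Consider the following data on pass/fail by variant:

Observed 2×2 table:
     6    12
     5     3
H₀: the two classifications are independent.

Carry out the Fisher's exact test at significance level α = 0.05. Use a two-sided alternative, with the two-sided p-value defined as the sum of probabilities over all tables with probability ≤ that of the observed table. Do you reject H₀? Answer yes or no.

reject H₀: no

Margins: r₁=18, r₂=8, c₁=11, c₂=15, n=26
p_obs = C(18,6)·C(8,5)/C(26,11); sum pmf over tables with pmf ≤ p_obs
p-value (two-sided) = 0.21831
At α=0.05: p ≥ α → fail to reject H₀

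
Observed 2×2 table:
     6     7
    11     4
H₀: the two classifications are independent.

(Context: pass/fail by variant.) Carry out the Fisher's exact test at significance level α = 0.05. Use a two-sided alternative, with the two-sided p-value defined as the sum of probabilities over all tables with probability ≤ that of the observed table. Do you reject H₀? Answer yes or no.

Margins: r₁=13, r₂=15, c₁=17, c₂=11, n=28
p_obs = C(13,6)·C(15,11)/C(28,17); sum pmf over tables with pmf ≤ p_obs
p-value (two-sided) = 0.24581
At α=0.05: p ≥ α → fail to reject H₀

reject H₀: no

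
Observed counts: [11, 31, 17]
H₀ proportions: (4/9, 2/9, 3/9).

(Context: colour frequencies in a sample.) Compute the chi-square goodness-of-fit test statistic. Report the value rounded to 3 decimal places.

n = 59; E_i = n·p_i = [26.22, 13.11, 19.67]
χ² = (11−26.22)²/26.22 + (31−13.11)²/13.11 + (17−19.67)²/19.67 = 33.6059
df = 2

test statistic = 33.606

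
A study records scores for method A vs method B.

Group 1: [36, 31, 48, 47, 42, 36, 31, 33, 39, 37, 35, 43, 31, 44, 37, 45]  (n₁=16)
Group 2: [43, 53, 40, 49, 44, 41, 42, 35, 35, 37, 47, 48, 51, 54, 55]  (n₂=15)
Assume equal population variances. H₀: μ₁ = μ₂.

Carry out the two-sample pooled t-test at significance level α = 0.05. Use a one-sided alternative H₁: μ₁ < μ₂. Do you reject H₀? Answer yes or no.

reject H₀: yes

x̄₁=38.438, s₁=5.750, n₁=16
x̄₂=44.933, s₂=6.703, n₂=15
s_p² = [15·5.750² + 14·6.703²]/29 = 38.7886
SE = √(s_p²·(1/16+1/15)) = 2.2383
t = (38.438−44.933)/2.2383 = -2.9021
df = 29
p-value (one-sided, H₁ less) = 0.00351
At α=0.05: p < α → reject H₀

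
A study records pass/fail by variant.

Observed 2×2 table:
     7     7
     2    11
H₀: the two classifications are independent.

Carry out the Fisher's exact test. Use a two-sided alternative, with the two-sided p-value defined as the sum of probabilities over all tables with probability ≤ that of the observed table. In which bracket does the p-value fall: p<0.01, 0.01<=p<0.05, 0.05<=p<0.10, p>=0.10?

Margins: r₁=14, r₂=13, c₁=9, c₂=18, n=27
p_obs = C(14,7)·C(13,2)/C(27,9); sum pmf over tables with pmf ≤ p_obs
p-value (two-sided) = 0.10319
→ bracket: p>=0.10

p-value bracket: p>=0.10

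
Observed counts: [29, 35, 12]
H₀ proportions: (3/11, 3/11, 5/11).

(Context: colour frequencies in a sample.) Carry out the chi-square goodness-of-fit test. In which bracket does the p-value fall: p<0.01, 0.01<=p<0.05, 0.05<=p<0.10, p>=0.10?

p-value bracket: p<0.01

n = 76; E_i = n·p_i = [20.73, 20.73, 34.55]
χ² = (29−20.73)²/20.73 + (35−20.73)²/20.73 + (12−34.55)²/34.55 = 27.8439
df = 2
p-value (upper-tail) = 0.00000
→ bracket: p<0.01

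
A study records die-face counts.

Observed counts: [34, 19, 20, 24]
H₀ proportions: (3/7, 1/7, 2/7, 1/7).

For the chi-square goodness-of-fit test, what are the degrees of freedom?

degrees of freedom = 3

df = k − 1 = 4 − 1 = 3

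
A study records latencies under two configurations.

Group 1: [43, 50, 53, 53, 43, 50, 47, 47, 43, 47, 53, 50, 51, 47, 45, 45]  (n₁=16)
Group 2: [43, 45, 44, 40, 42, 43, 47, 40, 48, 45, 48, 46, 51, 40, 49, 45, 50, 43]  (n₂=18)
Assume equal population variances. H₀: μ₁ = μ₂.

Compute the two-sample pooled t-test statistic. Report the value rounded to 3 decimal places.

test statistic = 2.496

x̄₁=47.938, s₁=3.586, n₁=16
x̄₂=44.944, s₂=3.404, n₂=18
s_p² = [15·3.586² + 17·3.404²]/32 = 12.1838
SE = √(s_p²·(1/16+1/18)) = 1.1993
t = (47.938−44.944)/1.1993 = 2.4956
df = 32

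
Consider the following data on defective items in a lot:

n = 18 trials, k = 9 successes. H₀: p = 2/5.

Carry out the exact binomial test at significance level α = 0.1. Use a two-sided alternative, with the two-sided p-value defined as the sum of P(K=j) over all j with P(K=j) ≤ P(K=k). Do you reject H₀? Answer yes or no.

reject H₀: no

Exact binomial: n=18, k=9, p₀=2/5=0.4000
P(X=j) = C(n,j)·p₀^j·(1−p₀)^(n−j); p = Σ P(X=j) over j with P(X=j) ≤ P(X=9)
p-value (two-sided) = 0.47192
At α=0.1: p ≥ α → fail to reject H₀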